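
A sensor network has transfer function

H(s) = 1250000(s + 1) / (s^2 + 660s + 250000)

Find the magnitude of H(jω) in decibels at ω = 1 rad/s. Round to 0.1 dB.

At s = jω = j1:
zero (s+1): 1 + j1 → |·| = √(1²+1²) = √2 ≈ 1.4142, ∠ = arctan(1/1) ≈ 45.00°
quadratic: (j1)² + 660·j1 + 250000 = 249999 + j660 → |·| ≈ 2.5e+05, ∠ ≈ 0.15°
|H| = 1250000 · 1.4142 / 2.5e+05 ≈ 7.071
Gain = 20 log₁₀(7.071) ≈ 16.99 dB

17.0 dB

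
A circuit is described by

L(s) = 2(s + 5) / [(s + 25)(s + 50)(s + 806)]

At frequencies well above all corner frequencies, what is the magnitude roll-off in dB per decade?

-40 dB/decade

Each pole contributes −20 dB/decade at high frequency; each zero contributes +20 dB/decade.
Net: 1 zero(s) − 3 pole(s) → -40 dB/decade.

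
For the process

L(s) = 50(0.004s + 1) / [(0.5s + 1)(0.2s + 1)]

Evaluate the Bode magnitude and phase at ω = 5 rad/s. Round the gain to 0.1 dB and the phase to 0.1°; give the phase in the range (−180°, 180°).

At ω = 5 rad/s:
zero (1 + j5·0.004) = 1 + j0.02 → |·| ≈ 1.0002, ∠ ≈ 1.15°
pole (1 + j5·0.5) = 1 + j2.5 → |·| ≈ 2.6926, ∠ ≈ 68.20°
pole (1 + j5·0.2) = 1 + j1 → |·| ≈ 1.4142, ∠ ≈ 45.00°
|L| = 50 · 1.0002 / (2.6926 · 1.4142) ≈ 13.133
Gain = 20 log₁₀(13.133) ≈ 22.37 dB
∠L = (1.15°) − (68.20° + 45.00°) = -112.05°

22.4 dB, -112.1°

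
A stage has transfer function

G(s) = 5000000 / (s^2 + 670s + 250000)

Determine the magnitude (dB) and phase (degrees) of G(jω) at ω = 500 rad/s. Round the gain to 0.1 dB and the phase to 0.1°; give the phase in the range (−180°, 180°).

At s = jω = j500:
quadratic: (j500)² + 670·j500 + 250000 = 0 + j335000 → |·| ≈ 3.35e+05, ∠ ≈ 90.00°
|G| = 5000000 / 3.35e+05 ≈ 14.925
Gain = 20 log₁₀(14.925) ≈ 23.48 dB
∠G = 0.00° − 90.00° = -90.00°

23.5 dB, -90.0°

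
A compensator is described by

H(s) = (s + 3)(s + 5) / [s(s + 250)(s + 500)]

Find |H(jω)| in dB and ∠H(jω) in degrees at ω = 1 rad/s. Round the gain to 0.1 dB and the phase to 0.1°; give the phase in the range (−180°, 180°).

At s = jω = j1:
zero (s+3): 3 + j1 → |·| = √(3²+1²) = √10 ≈ 3.1623, ∠ = arctan(1/3) ≈ 18.43°
zero (s+5): 5 + j1 → |·| = √(5²+1²) = √26 ≈ 5.099, ∠ = arctan(1/5) ≈ 11.31°
pole (s+250): 250 + j1 → |·| = √(250²+1²) = √62501 ≈ 250, ∠ = arctan(1/250) ≈ 0.23°
pole (s+500): 500 + j1 → |·| = √(500²+1²) = √250001 ≈ 500, ∠ = arctan(1/500) ≈ 0.11°
pole at origin: |s| = 1, ∠ = 90.00° (in denominator)
|H| = 1 · 16.125 / 1.25e+05 ≈ 0.000129
Gain = 20 log₁₀(0.000129) ≈ -77.79 dB
∠H = 29.74° − 90.34° = -60.60°

-77.8 dB, -60.6°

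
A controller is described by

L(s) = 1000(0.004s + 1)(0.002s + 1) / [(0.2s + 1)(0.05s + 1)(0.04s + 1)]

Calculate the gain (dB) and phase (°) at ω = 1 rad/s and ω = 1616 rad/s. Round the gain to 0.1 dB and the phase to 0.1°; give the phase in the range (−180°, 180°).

At ω = 1 rad/s:
zero (1 + j1·0.004) = 1 + j0.004 → |·| ≈ 1, ∠ ≈ 0.23°
zero (1 + j1·0.002) = 1 + j0.002 → |·| ≈ 1, ∠ ≈ 0.11°
pole (1 + j1·0.2) = 1 + j0.2 → |·| ≈ 1.0198, ∠ ≈ 11.31°
pole (1 + j1·0.05) = 1 + j0.05 → |·| ≈ 1.0012, ∠ ≈ 2.86°
pole (1 + j1·0.04) = 1 + j0.04 → |·| ≈ 1.0008, ∠ ≈ 2.29°
|L| = 1000 · 1 · 1 / (1.0198 · 1.0012 · 1.0008) ≈ 978.63
Gain = 20 log₁₀(978.63) ≈ 59.81 dB
∠L = (0.23° + 0.11°) − (11.31° + 2.86° + 2.29°) = -16.12°

At ω = 1616 rad/s:
zero (1 + j1616·0.004) = 1 + j6.464 → |·| ≈ 6.5409, ∠ ≈ 81.21°
zero (1 + j1616·0.002) = 1 + j3.232 → |·| ≈ 3.3832, ∠ ≈ 72.81°
pole (1 + j1616·0.2) = 1 + j323.2 → |·| ≈ 323.2, ∠ ≈ 89.82°
pole (1 + j1616·0.05) = 1 + j80.8 → |·| ≈ 80.806, ∠ ≈ 89.29°
pole (1 + j1616·0.04) = 1 + j64.64 → |·| ≈ 64.648, ∠ ≈ 89.11°
|L| = 1000 · 6.5409 · 3.3832 / (323.2 · 80.806 · 64.648) ≈ 0.013107
Gain = 20 log₁₀(0.013107) ≈ -37.65 dB
∠L = (81.21° + 72.81°) − (89.82° + 89.29° + 89.11°) = -114.20°

ω = 1: 59.8 dB, -16.1°; ω = 1616: -37.7 dB, -114.2°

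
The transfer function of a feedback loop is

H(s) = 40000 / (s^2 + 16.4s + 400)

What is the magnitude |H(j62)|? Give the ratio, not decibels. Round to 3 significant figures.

At s = jω = j62:
quadratic: (j62)² + 16.4·j62 + 400 = -3444 + j1016.8 → |·| ≈ 3591, ∠ ≈ 163.55°
|H| = 40000 / 3591 ≈ 11.139

11.1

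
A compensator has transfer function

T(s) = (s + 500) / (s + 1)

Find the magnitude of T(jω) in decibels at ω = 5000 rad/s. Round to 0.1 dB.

0.0 dB

Substitute s = j5000:
Numerator: (j5000) + 500 = 500 + j5000
Denominator: (j5000) + 1 = 1 + j5000
|N| = √(500² + 5000²) ≈ 5024.9, ∠N ≈ 84.29°
|D| = √(1² + 5000²) ≈ 5000, ∠D ≈ 89.99°
|T| = 5024.9 / 5000 ≈ 1.005
Gain = 20 log₁₀(1.005) ≈ 0.04 dB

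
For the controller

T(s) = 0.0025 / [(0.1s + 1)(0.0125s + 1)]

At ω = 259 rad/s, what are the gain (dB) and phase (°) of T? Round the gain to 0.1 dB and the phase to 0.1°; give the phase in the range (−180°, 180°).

At ω = 259 rad/s:
pole (1 + j259·0.1) = 1 + j25.9 → |·| ≈ 25.919, ∠ ≈ 87.79°
pole (1 + j259·0.0125) = 1 + j3.2375 → |·| ≈ 3.3884, ∠ ≈ 72.84°
|T| = 0.0025 · 1 / (25.919 · 3.3884) ≈ 2.8466e-05
Gain = 20 log₁₀(2.8466e-05) ≈ -90.91 dB
∠T = (0°) − (87.79° + 72.84°) = -160.63°

-90.9 dB, -160.6°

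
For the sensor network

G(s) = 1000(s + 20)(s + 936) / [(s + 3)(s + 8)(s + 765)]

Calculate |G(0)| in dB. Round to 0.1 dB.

G(0) = 1000·20·936 / (3·8·765) ≈ 1019.6
20 log₁₀(1019.6) ≈ 60.17 dB

60.2 dB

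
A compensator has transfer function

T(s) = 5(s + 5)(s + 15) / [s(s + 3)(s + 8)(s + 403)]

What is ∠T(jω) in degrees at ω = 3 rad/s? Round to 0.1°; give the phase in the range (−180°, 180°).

-113.7°

At s = jω = j3:
zero (s+5): 5 + j3 → |·| = √(5²+3²) = √34 ≈ 5.831, ∠ = arctan(3/5) ≈ 30.96°
zero (s+15): 15 + j3 → |·| = √(15²+3²) = √234 ≈ 15.297, ∠ = arctan(3/15) ≈ 11.31°
pole (s+3): 3 + j3 → |·| = √(3²+3²) = √18 ≈ 4.2426, ∠ = arctan(3/3) ≈ 45.00°
pole (s+8): 8 + j3 → |·| = √(8²+3²) = √73 ≈ 8.544, ∠ = arctan(3/8) ≈ 20.56°
pole (s+403): 403 + j3 → |·| = √(403²+3²) = √162418 ≈ 403.01, ∠ = arctan(3/403) ≈ 0.43°
pole at origin: |s| = 3, ∠ = 90.00° (in denominator)
∠T = 42.27° − 155.99° = -113.72°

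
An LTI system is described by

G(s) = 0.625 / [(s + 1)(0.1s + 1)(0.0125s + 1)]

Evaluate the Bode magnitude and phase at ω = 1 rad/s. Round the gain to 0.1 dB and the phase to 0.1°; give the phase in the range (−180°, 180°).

-7.1 dB, -51.4°

At ω = 1 rad/s:
pole (1 + j1·1) = 1 + j1 → |·| ≈ 1.4142, ∠ ≈ 45.00°
pole (1 + j1·0.1) = 1 + j0.1 → |·| ≈ 1.005, ∠ ≈ 5.71°
pole (1 + j1·0.0125) = 1 + j0.0125 → |·| ≈ 1.0001, ∠ ≈ 0.72°
|G| = 0.625 · 1 / (1.4142 · 1.005 · 1.0001) ≈ 0.4397
Gain = 20 log₁₀(0.4397) ≈ -7.14 dB
∠G = (0°) − (45.00° + 5.71° + 0.72°) = -51.43°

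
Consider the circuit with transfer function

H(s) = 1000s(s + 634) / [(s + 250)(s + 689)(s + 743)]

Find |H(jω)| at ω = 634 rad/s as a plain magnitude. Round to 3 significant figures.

0.912

At s = jω = j634:
zero (s+634): 634 + j634 → |·| = √(634²+634²) = √803912 ≈ 896.61, ∠ = arctan(634/634) ≈ 45.00°
zero at origin: s = j634 → |·| = 634, ∠ = 90.00°
pole (s+250): 250 + j634 → |·| = √(250²+634²) = √464456 ≈ 681.51, ∠ = arctan(634/250) ≈ 68.48°
pole (s+689): 689 + j634 → |·| = √(689²+634²) = √876677 ≈ 936.31, ∠ = arctan(634/689) ≈ 42.62°
pole (s+743): 743 + j634 → |·| = √(743²+634²) = √954005 ≈ 976.73, ∠ = arctan(634/743) ≈ 40.47°
|H| = 1000 · 5.6845e+05 / 6.2326e+08 ≈ 0.91206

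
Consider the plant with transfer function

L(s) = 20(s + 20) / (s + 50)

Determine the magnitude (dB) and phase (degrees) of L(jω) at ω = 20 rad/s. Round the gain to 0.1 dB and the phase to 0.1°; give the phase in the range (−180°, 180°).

At s = jω = j20:
zero (s+20): 20 + j20 → |·| = √(20²+20²) = √800 ≈ 28.284, ∠ = arctan(20/20) ≈ 45.00°
pole (s+50): 50 + j20 → |·| = √(50²+20²) = √2900 ≈ 53.852, ∠ = arctan(20/50) ≈ 21.80°
|L| = 20 · 28.284 / 53.852 ≈ 10.504
Gain = 20 log₁₀(10.504) ≈ 20.43 dB
∠L = 45.00° − 21.80° = 23.20°

20.4 dB, 23.2°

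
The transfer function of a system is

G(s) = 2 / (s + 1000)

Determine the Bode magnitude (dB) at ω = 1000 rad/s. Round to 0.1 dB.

At s = jω = j1000:
pole (s+1000): 1000 + j1000 → |·| = √(1000²+1000²) = √2000000 ≈ 1414.2, ∠ = arctan(1000/1000) ≈ 45.00°
|G| = 2 / 1414.2 ≈ 0.0014142
Gain = 20 log₁₀(0.0014142) ≈ -56.99 dB

-57.0 dB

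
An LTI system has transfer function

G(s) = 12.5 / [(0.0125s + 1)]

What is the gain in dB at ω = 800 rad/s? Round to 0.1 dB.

1.9 dB

At ω = 800 rad/s:
pole (1 + j800·0.0125) = 1 + j10 → |·| ≈ 10.05, ∠ ≈ 84.29°
|G| = 12.5 · 1 / (10.05) ≈ 1.2438
Gain = 20 log₁₀(1.2438) ≈ 1.90 dB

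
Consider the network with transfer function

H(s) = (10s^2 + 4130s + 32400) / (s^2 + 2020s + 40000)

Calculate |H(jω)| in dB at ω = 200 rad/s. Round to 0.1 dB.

7.0 dB

Substitute s = j200:
Numerator: 10(j200)^2 + 4130(j200) + 32400 = -367600 + j826000
Denominator: (j200)^2 + 2020(j200) + 40000 = 0 + j404000
|N| = √(367600² + 826000²) ≈ 9.041e+05, ∠N ≈ 113.99°
|D| = √(0² + 404000²) ≈ 4.04e+05, ∠D ≈ 90.00°
|H| = 9.041e+05 / 4.04e+05 ≈ 2.2379
Gain = 20 log₁₀(2.2379) ≈ 7.00 dB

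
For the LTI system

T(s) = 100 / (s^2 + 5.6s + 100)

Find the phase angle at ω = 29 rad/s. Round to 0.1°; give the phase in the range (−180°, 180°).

At s = jω = j29:
quadratic: (j29)² + 5.6·j29 + 100 = -741 + j162.4 → |·| ≈ 758.59, ∠ ≈ 167.64°
∠T = 0.00° − 167.64° = -167.64°

-167.6°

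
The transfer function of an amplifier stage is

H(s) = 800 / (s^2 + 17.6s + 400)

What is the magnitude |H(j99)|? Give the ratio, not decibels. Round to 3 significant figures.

0.0837

At s = jω = j99:
quadratic: (j99)² + 17.6·j99 + 400 = -9401 + j1742.4 → |·| ≈ 9561.1, ∠ ≈ 169.50°
|H| = 800 / 9561.1 ≈ 0.083672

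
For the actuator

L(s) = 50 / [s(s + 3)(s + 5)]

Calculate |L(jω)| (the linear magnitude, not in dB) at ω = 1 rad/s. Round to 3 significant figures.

At s = jω = j1:
pole (s+3): 3 + j1 → |·| = √(3²+1²) = √10 ≈ 3.1623, ∠ = arctan(1/3) ≈ 18.43°
pole (s+5): 5 + j1 → |·| = √(5²+1²) = √26 ≈ 5.099, ∠ = arctan(1/5) ≈ 11.31°
pole at origin: |s| = 1, ∠ = 90.00° (in denominator)
|L| = 50 / 16.125 ≈ 3.1008

3.10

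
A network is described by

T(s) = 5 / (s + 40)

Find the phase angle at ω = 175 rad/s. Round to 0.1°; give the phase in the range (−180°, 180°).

Substitute s = j175:
Numerator: 5 = 5 + j0
Denominator: (j175) + 40 = 40 + j175
|N| = √(5² + 0²) ≈ 5, ∠N ≈ 0.00°
|D| = √(40² + 175²) ≈ 179.51, ∠D ≈ 77.12°
∠T = 0.00° − 77.12° = -77.12°

-77.1°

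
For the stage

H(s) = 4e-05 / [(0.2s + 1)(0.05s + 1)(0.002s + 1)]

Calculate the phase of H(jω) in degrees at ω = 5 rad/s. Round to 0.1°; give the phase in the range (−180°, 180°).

At ω = 5 rad/s:
pole (1 + j5·0.2) = 1 + j1 → |·| ≈ 1.4142, ∠ ≈ 45.00°
pole (1 + j5·0.05) = 1 + j0.25 → |·| ≈ 1.0308, ∠ ≈ 14.04°
pole (1 + j5·0.002) = 1 + j0.01 → |·| ≈ 1, ∠ ≈ 0.57°
∠H = (0°) − (45.00° + 14.04° + 0.57°) = -59.61°

-59.6°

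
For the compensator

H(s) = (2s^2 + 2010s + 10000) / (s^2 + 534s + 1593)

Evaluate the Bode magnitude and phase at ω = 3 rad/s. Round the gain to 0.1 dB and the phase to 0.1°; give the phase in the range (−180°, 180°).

Substitute s = j3:
Numerator: 2(j3)^2 + 2010(j3) + 10000 = 9982 + j6030
Denominator: (j3)^2 + 534(j3) + 1593 = 1584 + j1602
|N| = √(9982² + 6030²) ≈ 11662, ∠N ≈ 31.14°
|D| = √(1584² + 1602²) ≈ 2252.9, ∠D ≈ 45.32°
|H| = 11662 / 2252.9 ≈ 5.1764
Gain = 20 log₁₀(5.1764) ≈ 14.28 dB
∠H = 31.14° − 45.32° = -14.18°

14.3 dB, -14.2°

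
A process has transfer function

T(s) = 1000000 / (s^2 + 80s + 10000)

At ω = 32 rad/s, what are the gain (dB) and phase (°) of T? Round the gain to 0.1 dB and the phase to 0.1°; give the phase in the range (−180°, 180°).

At s = jω = j32:
quadratic: (j32)² + 80·j32 + 10000 = 8976 + j2560 → |·| ≈ 9333.9, ∠ ≈ 15.92°
|T| = 1000000 / 9333.9 ≈ 107.14
Gain = 20 log₁₀(107.14) ≈ 40.60 dB
∠T = 0.00° − 15.92° = -15.92°

40.6 dB, -15.9°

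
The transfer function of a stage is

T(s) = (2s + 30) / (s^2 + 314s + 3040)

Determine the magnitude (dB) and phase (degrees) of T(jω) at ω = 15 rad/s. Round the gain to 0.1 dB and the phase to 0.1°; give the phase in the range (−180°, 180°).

-42.2 dB, -14.1°

Substitute s = j15:
Numerator: 2(j15) + 30 = 30 + j30
Denominator: (j15)^2 + 314(j15) + 3040 = 2815 + j4710
|N| = √(30² + 30²) ≈ 42.426, ∠N ≈ 45.00°
|D| = √(2815² + 4710²) ≈ 5487.1, ∠D ≈ 59.13°
|T| = 42.426 / 5487.1 ≈ 0.007732
Gain = 20 log₁₀(0.007732) ≈ -42.23 dB
∠T = 45.00° − 59.13° = -14.13°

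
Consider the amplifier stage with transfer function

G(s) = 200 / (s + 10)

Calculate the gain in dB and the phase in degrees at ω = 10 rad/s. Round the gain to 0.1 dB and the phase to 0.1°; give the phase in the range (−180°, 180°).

23.0 dB, -45.0°

At s = jω = j10:
pole (s+10): 10 + j10 → |·| = √(10²+10²) = √200 ≈ 14.142, ∠ = arctan(10/10) ≈ 45.00°
|G| = 200 / 14.142 ≈ 14.142
Gain = 20 log₁₀(14.142) ≈ 23.01 dB
∠G = 0.00° − 45.00° = -45.00°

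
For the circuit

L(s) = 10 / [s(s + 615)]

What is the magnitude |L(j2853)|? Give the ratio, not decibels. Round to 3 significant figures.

1.20e-06

At s = jω = j2853:
pole (s+615): 615 + j2853 → |·| = √(615²+2853²) = √8517834 ≈ 2918.5, ∠ = arctan(2853/615) ≈ 77.84°
pole at origin: |s| = 2853, ∠ = 90.00° (in denominator)
|L| = 10 / 8.3265e+06 ≈ 1.201e-06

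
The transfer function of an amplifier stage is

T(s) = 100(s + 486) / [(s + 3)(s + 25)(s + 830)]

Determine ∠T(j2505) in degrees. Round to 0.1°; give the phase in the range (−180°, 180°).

-172.0°

At s = jω = j2505:
zero (s+486): 486 + j2505 → |·| = √(486²+2505²) = √6511221 ≈ 2551.7, ∠ = arctan(2505/486) ≈ 79.02°
pole (s+3): 3 + j2505 → |·| = √(3²+2505²) = √6275034 ≈ 2505, ∠ = arctan(2505/3) ≈ 89.93°
pole (s+25): 25 + j2505 → |·| = √(25²+2505²) = √6275650 ≈ 2505.1, ∠ = arctan(2505/25) ≈ 89.43°
pole (s+830): 830 + j2505 → |·| = √(830²+2505²) = √6963925 ≈ 2638.9, ∠ = arctan(2505/830) ≈ 71.67°
∠T = 79.02° − 251.03° = -172.01°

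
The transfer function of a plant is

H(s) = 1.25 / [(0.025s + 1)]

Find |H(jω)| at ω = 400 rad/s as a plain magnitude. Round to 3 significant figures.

0.124

At ω = 400 rad/s:
pole (1 + j400·0.025) = 1 + j10 → |·| ≈ 10.05, ∠ ≈ 84.29°
|H| = 1.25 · 1 / (10.05) ≈ 0.12438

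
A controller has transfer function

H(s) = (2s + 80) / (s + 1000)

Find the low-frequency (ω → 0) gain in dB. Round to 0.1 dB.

-21.9 dB

H(0) = 80 / 1000 = 0.08
20 log₁₀(0.08) ≈ -21.94 dB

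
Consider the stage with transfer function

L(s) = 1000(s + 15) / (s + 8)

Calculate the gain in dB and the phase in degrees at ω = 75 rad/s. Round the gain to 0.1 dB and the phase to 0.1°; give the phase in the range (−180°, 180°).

At s = jω = j75:
zero (s+15): 15 + j75 → |·| = √(15²+75²) = √5850 ≈ 76.485, ∠ = arctan(75/15) ≈ 78.69°
pole (s+8): 8 + j75 → |·| = √(8²+75²) = √5689 ≈ 75.425, ∠ = arctan(75/8) ≈ 83.91°
|L| = 1000 · 76.485 / 75.425 ≈ 1014.1
Gain = 20 log₁₀(1014.1) ≈ 60.12 dB
∠L = 78.69° − 83.91° = -5.22°

60.1 dB, -5.2°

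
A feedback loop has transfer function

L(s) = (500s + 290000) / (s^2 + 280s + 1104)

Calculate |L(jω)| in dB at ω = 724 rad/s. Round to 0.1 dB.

-1.7 dB

Substitute s = j724:
Numerator: 500(j724) + 290000 = 290000 + j362000
Denominator: (j724)^2 + 280(j724) + 1104 = -523072 + j202720
|N| = √(290000² + 362000²) ≈ 4.6384e+05, ∠N ≈ 51.30°
|D| = √(523072² + 202720²) ≈ 5.6098e+05, ∠D ≈ 158.82°
|L| = 4.6384e+05 / 5.6098e+05 ≈ 0.82684
Gain = 20 log₁₀(0.82684) ≈ -1.65 dB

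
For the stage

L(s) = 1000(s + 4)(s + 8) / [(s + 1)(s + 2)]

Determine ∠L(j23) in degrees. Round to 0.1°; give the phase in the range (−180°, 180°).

At s = jω = j23:
zero (s+4): 4 + j23 → |·| = √(4²+23²) = √545 ≈ 23.345, ∠ = arctan(23/4) ≈ 80.13°
zero (s+8): 8 + j23 → |·| = √(8²+23²) = √593 ≈ 24.352, ∠ = arctan(23/8) ≈ 70.82°
pole (s+1): 1 + j23 → |·| = √(1²+23²) = √530 ≈ 23.022, ∠ = arctan(23/1) ≈ 87.51°
pole (s+2): 2 + j23 → |·| = √(2²+23²) = √533 ≈ 23.087, ∠ = arctan(23/2) ≈ 85.03°
∠L = 150.95° − 172.54° = -21.59°

-21.6°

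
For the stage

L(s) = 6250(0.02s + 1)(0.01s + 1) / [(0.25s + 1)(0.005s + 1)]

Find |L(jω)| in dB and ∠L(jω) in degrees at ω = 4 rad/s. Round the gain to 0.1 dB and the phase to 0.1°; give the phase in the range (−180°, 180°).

At ω = 4 rad/s:
zero (1 + j4·0.02) = 1 + j0.08 → |·| ≈ 1.0032, ∠ ≈ 4.57°
zero (1 + j4·0.01) = 1 + j0.04 → |·| ≈ 1.0008, ∠ ≈ 2.29°
pole (1 + j4·0.25) = 1 + j1 → |·| ≈ 1.4142, ∠ ≈ 45.00°
pole (1 + j4·0.005) = 1 + j0.02 → |·| ≈ 1.0002, ∠ ≈ 1.15°
|L| = 6250 · 1.0032 · 1.0008 / (1.4142 · 1.0002) ≈ 4436.3
Gain = 20 log₁₀(4436.3) ≈ 72.94 dB
∠L = (4.57° + 2.29°) − (45.00° + 1.15°) = -39.29°

72.9 dB, -39.3°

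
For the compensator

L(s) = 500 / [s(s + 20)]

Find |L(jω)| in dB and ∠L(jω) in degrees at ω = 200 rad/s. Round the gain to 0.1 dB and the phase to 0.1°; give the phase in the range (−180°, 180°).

At s = jω = j200:
pole (s+20): 20 + j200 → |·| = √(20²+200²) = √40400 ≈ 201, ∠ = arctan(200/20) ≈ 84.29°
pole at origin: |s| = 200, ∠ = 90.00° (in denominator)
|L| = 500 / 40200 ≈ 0.012438
Gain = 20 log₁₀(0.012438) ≈ -38.10 dB
∠L = 0.00° − 174.29° = -174.29°

-38.1 dB, -174.3°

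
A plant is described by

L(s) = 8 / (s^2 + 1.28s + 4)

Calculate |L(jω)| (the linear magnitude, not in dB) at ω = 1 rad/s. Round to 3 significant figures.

2.45

At s = jω = j1:
quadratic: (j1)² + 1.28·j1 + 4 = 3 + j1.28 → |·| ≈ 3.2617, ∠ ≈ 23.11°
|L| = 8 / 3.2617 ≈ 2.4527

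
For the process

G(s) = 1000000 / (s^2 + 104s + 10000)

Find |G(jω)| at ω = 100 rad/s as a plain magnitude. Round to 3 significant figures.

96.2

At s = jω = j100:
quadratic: (j100)² + 104·j100 + 10000 = 0 + j10400 → |·| ≈ 10400, ∠ ≈ 90.00°
|G| = 1000000 / 10400 ≈ 96.154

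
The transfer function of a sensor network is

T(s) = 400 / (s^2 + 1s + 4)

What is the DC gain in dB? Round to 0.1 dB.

40.0 dB

T(0) = 400 / 4 = 100
20 log₁₀(100) ≈ 40.00 dB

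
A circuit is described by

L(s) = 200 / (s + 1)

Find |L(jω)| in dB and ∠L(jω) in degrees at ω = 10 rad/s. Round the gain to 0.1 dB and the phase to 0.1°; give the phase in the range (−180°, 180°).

Substitute s = j10:
Numerator: 200 = 200 + j0
Denominator: (j10) + 1 = 1 + j10
|N| = √(200² + 0²) ≈ 200, ∠N ≈ 0.00°
|D| = √(1² + 10²) ≈ 10.05, ∠D ≈ 84.29°
|L| = 200 / 10.05 ≈ 19.9
Gain = 20 log₁₀(19.9) ≈ 25.98 dB
∠L = 0.00° − 84.29° = -84.29°

26.0 dB, -84.3°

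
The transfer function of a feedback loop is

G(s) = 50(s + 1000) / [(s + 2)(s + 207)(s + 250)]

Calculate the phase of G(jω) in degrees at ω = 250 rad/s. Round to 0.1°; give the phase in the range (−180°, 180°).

At s = jω = j250:
zero (s+1000): 1000 + j250 → |·| = √(1000²+250²) = √1062500 ≈ 1030.8, ∠ = arctan(250/1000) ≈ 14.04°
pole (s+2): 2 + j250 → |·| = √(2²+250²) = √62504 ≈ 250.01, ∠ = arctan(250/2) ≈ 89.54°
pole (s+207): 207 + j250 → |·| = √(207²+250²) = √105349 ≈ 324.58, ∠ = arctan(250/207) ≈ 50.38°
pole (s+250): 250 + j250 → |·| = √(250²+250²) = √125000 ≈ 353.55, ∠ = arctan(250/250) ≈ 45.00°
∠G = 14.04° − 184.92° = -170.88°

-170.9°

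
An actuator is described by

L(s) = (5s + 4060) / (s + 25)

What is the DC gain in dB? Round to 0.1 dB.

44.2 dB

L(0) = 4060 / 25 = 162.4
20 log₁₀(162.4) ≈ 44.21 dB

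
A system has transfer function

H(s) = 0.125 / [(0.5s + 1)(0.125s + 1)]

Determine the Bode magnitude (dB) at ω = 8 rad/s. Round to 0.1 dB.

-33.4 dB

At ω = 8 rad/s:
pole (1 + j8·0.5) = 1 + j4 → |·| ≈ 4.1231, ∠ ≈ 75.96°
pole (1 + j8·0.125) = 1 + j1 → |·| ≈ 1.4142, ∠ ≈ 45.00°
|H| = 0.125 · 1 / (4.1231 · 1.4142) ≈ 0.021438
Gain = 20 log₁₀(0.021438) ≈ -33.38 dB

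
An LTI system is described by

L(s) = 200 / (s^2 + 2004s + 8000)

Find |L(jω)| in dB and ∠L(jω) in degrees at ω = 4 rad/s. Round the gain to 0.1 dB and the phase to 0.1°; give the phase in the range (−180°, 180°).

Substitute s = j4:
Numerator: 200 = 200 + j0
Denominator: (j4)^2 + 2004(j4) + 8000 = 7984 + j8016
|N| = √(200² + 0²) ≈ 200, ∠N ≈ 0.00°
|D| = √(7984² + 8016²) ≈ 11314, ∠D ≈ 45.11°
|L| = 200 / 11314 ≈ 0.017677
Gain = 20 log₁₀(0.017677) ≈ -35.05 dB
∠L = 0.00° − 45.11° = -45.11°

-35.1 dB, -45.1°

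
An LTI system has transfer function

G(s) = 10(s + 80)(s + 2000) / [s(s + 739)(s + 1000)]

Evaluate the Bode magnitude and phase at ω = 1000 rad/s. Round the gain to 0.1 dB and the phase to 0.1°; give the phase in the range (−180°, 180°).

-37.9 dB, -76.5°

At s = jω = j1000:
zero (s+80): 80 + j1000 → |·| = √(80²+1000²) = √1006400 ≈ 1003.2, ∠ = arctan(1000/80) ≈ 85.43°
zero (s+2000): 2000 + j1000 → |·| = √(2000²+1000²) = √5000000 ≈ 2236.1, ∠ = arctan(1000/2000) ≈ 26.57°
pole (s+739): 739 + j1000 → |·| = √(739²+1000²) = √1546121 ≈ 1243.4, ∠ = arctan(1000/739) ≈ 53.54°
pole (s+1000): 1000 + j1000 → |·| = √(1000²+1000²) = √2000000 ≈ 1414.2, ∠ = arctan(1000/1000) ≈ 45.00°
pole at origin: |s| = 1000, ∠ = 90.00° (in denominator)
|G| = 10 · 2.2433e+06 / 1.7584e+09 ≈ 0.012758
Gain = 20 log₁₀(0.012758) ≈ -37.88 dB
∠G = 112.00° − 188.54° = -76.54°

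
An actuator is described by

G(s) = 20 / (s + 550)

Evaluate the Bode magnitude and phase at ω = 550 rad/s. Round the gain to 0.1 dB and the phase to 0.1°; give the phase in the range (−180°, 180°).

Substitute s = j550:
Numerator: 20 = 20 + j0
Denominator: (j550) + 550 = 550 + j550
|N| = √(20² + 0²) ≈ 20, ∠N ≈ 0.00°
|D| = √(550² + 550²) ≈ 777.82, ∠D ≈ 45.00°
|G| = 20 / 777.82 ≈ 0.025713
Gain = 20 log₁₀(0.025713) ≈ -31.80 dB
∠G = 0.00° − 45.00° = -45.00°

-31.8 dB, -45.0°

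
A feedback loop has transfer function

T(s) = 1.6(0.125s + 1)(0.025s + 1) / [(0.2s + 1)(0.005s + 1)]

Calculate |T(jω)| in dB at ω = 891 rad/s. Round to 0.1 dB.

At ω = 891 rad/s:
zero (1 + j891·0.125) = 1 + j111.375 → |·| ≈ 111.38, ∠ ≈ 89.49°
zero (1 + j891·0.025) = 1 + j22.275 → |·| ≈ 22.297, ∠ ≈ 87.43°
pole (1 + j891·0.2) = 1 + j178.2 → |·| ≈ 178.2, ∠ ≈ 89.68°
pole (1 + j891·0.005) = 1 + j4.455 → |·| ≈ 4.5659, ∠ ≈ 77.35°
|T| = 1.6 · 111.38 · 22.297 / (178.2 · 4.5659) ≈ 4.8836
Gain = 20 log₁₀(4.8836) ≈ 13.77 dB

13.8 dB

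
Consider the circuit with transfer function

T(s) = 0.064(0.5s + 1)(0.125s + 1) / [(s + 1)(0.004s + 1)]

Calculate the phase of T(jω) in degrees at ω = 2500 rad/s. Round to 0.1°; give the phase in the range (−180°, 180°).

5.5°

At ω = 2500 rad/s:
zero (1 + j2500·0.5) = 1 + j1250 → |·| ≈ 1250, ∠ ≈ 89.95°
zero (1 + j2500·0.125) = 1 + j312.5 → |·| ≈ 312.5, ∠ ≈ 89.82°
pole (1 + j2500·1) = 1 + j2500 → |·| ≈ 2500, ∠ ≈ 89.98°
pole (1 + j2500·0.004) = 1 + j10 → |·| ≈ 10.05, ∠ ≈ 84.29°
∠T = (89.95° + 89.82°) − (89.98° + 84.29°) = 5.50°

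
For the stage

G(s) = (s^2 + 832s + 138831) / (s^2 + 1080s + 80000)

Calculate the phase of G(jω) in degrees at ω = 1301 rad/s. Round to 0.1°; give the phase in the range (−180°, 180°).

6.2°

Substitute s = j1301:
Numerator: (j1301)^2 + 832(j1301) + 138831 = -1553770 + j1082432
Denominator: (j1301)^2 + 1080(j1301) + 80000 = -1612601 + j1405080
|N| = √(1553770² + 1082432²) ≈ 1.8936e+06, ∠N ≈ 145.14°
|D| = √(1612601² + 1405080²) ≈ 2.1389e+06, ∠D ≈ 138.93°
∠G = 145.14° − 138.93° = 6.21°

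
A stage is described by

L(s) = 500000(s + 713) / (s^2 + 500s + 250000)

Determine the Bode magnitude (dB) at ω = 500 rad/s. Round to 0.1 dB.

64.8 dB

At s = jω = j500:
zero (s+713): 713 + j500 → |·| = √(713²+500²) = √758369 ≈ 870.84, ∠ = arctan(500/713) ≈ 35.04°
quadratic: (j500)² + 500·j500 + 250000 = 0 + j250000 → |·| ≈ 2.5e+05, ∠ ≈ 90.00°
|L| = 500000 · 870.84 / 2.5e+05 ≈ 1741.7
Gain = 20 log₁₀(1741.7) ≈ 64.82 dB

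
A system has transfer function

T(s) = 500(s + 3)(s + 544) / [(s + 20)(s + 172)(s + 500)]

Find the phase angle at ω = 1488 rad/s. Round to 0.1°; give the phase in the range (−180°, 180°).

-84.3°

At s = jω = j1488:
zero (s+3): 3 + j1488 → |·| = √(3²+1488²) = √2214153 ≈ 1488, ∠ = arctan(1488/3) ≈ 89.88°
zero (s+544): 544 + j1488 → |·| = √(544²+1488²) = √2510080 ≈ 1584.3, ∠ = arctan(1488/544) ≈ 69.92°
pole (s+20): 20 + j1488 → |·| = √(20²+1488²) = √2214544 ≈ 1488.1, ∠ = arctan(1488/20) ≈ 89.23°
pole (s+172): 172 + j1488 → |·| = √(172²+1488²) = √2243728 ≈ 1497.9, ∠ = arctan(1488/172) ≈ 83.41°
pole (s+500): 500 + j1488 → |·| = √(500²+1488²) = √2464144 ≈ 1569.8, ∠ = arctan(1488/500) ≈ 71.43°
∠T = 159.80° − 244.07° = -84.27°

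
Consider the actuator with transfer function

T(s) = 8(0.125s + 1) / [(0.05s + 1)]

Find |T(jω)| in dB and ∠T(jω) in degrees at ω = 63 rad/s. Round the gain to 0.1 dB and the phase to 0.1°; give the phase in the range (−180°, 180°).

25.7 dB, 10.4°

At ω = 63 rad/s:
zero (1 + j63·0.125) = 1 + j7.875 → |·| ≈ 7.9382, ∠ ≈ 82.76°
pole (1 + j63·0.05) = 1 + j3.15 → |·| ≈ 3.3049, ∠ ≈ 72.39°
|T| = 8 · 7.9382 / (3.3049) ≈ 19.216
Gain = 20 log₁₀(19.216) ≈ 25.67 dB
∠T = (82.76°) − (72.39°) = 10.37°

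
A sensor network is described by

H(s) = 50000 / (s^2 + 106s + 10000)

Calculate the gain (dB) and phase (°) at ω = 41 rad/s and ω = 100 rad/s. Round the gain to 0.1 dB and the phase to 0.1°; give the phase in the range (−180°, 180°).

ω = 41: 14.5 dB, -27.6°; ω = 100: 13.5 dB, -90.0°

At s = jω = j41:
quadratic: (j41)² + 106·j41 + 10000 = 8319 + j4346 → |·| ≈ 9385.8, ∠ ≈ 27.58°
|H| = 50000 / 9385.8 ≈ 5.3272
Gain = 20 log₁₀(5.3272) ≈ 14.53 dB
∠H = 0.00° − 27.58° = -27.58°

At s = jω = j100:
quadratic: (j100)² + 106·j100 + 10000 = 0 + j10600 → |·| ≈ 10600, ∠ ≈ 90.00°
|H| = 50000 / 10600 ≈ 4.717
Gain = 20 log₁₀(4.717) ≈ 13.47 dB
∠H = 0.00° − 90.00° = -90.00°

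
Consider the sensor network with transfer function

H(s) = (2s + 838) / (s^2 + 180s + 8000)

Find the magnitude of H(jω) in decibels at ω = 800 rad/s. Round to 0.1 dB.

Substitute s = j800:
Numerator: 2(j800) + 838 = 838 + j1600
Denominator: (j800)^2 + 180(j800) + 8000 = -632000 + j144000
|N| = √(838² + 1600²) ≈ 1806.2, ∠N ≈ 62.36°
|D| = √(632000² + 144000²) ≈ 6.482e+05, ∠D ≈ 167.16°
|H| = 1806.2 / 6.482e+05 ≈ 0.0027865
Gain = 20 log₁₀(0.0027865) ≈ -51.10 dB

-51.1 dB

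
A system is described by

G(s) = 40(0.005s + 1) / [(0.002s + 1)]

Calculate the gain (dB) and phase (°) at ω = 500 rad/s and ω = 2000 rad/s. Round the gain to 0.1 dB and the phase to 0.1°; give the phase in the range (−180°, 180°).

At ω = 500 rad/s:
zero (1 + j500·0.005) = 1 + j2.5 → |·| ≈ 2.6926, ∠ ≈ 68.20°
pole (1 + j500·0.002) = 1 + j1 → |·| ≈ 1.4142, ∠ ≈ 45.00°
|G| = 40 · 2.6926 / (1.4142) ≈ 76.159
Gain = 20 log₁₀(76.159) ≈ 37.63 dB
∠G = (68.20°) − (45.00°) = 23.20°

At ω = 2000 rad/s:
zero (1 + j2000·0.005) = 1 + j10 → |·| ≈ 10.05, ∠ ≈ 84.29°
pole (1 + j2000·0.002) = 1 + j4 → |·| ≈ 4.1231, ∠ ≈ 75.96°
|G| = 40 · 10.05 / (4.1231) ≈ 97.499
Gain = 20 log₁₀(97.499) ≈ 39.78 dB
∠G = (84.29°) − (75.96°) = 8.33°

ω = 500: 37.6 dB, 23.2°; ω = 2000: 39.8 dB, 8.3°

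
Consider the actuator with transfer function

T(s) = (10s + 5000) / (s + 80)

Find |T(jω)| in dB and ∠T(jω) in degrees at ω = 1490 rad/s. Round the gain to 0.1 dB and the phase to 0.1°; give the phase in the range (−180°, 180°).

Substitute s = j1490:
Numerator: 10(j1490) + 5000 = 5000 + j14900
Denominator: (j1490) + 80 = 80 + j1490
|N| = √(5000² + 14900²) ≈ 15717, ∠N ≈ 71.45°
|D| = √(80² + 1490²) ≈ 1492.1, ∠D ≈ 86.93°
|T| = 15717 / 1492.1 ≈ 10.533
Gain = 20 log₁₀(10.533) ≈ 20.45 dB
∠T = 71.45° − 86.93° = -15.48°

20.5 dB, -15.5°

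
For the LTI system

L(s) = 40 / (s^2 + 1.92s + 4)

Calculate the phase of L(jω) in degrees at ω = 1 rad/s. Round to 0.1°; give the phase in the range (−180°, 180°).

At s = jω = j1:
quadratic: (j1)² + 1.92·j1 + 4 = 3 + j1.92 → |·| ≈ 3.5618, ∠ ≈ 32.62°
∠L = 0.00° − 32.62° = -32.62°

-32.6°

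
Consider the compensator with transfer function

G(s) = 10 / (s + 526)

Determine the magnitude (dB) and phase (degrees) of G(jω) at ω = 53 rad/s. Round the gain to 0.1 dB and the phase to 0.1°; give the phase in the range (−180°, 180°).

-34.5 dB, -5.8°

At s = jω = j53:
pole (s+526): 526 + j53 → |·| = √(526²+53²) = √279485 ≈ 528.66, ∠ = arctan(53/526) ≈ 5.75°
|G| = 10 / 528.66 ≈ 0.018916
Gain = 20 log₁₀(0.018916) ≈ -34.46 dB
∠G = 0.00° − 5.75° = -5.75°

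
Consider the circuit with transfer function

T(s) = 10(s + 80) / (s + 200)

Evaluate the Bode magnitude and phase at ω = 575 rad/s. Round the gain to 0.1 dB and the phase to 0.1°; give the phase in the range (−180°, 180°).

19.6 dB, 11.3°

At s = jω = j575:
zero (s+80): 80 + j575 → |·| = √(80²+575²) = √337025 ≈ 580.54, ∠ = arctan(575/80) ≈ 82.08°
pole (s+200): 200 + j575 → |·| = √(200²+575²) = √370625 ≈ 608.79, ∠ = arctan(575/200) ≈ 70.82°
|T| = 10 · 580.54 / 608.79 ≈ 9.536
Gain = 20 log₁₀(9.536) ≈ 19.59 dB
∠T = 82.08° − 70.82° = 11.26°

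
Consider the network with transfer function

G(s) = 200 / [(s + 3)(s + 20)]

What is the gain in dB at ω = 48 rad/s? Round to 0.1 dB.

At s = jω = j48:
pole (s+3): 3 + j48 → |·| = √(3²+48²) = √2313 ≈ 48.094, ∠ = arctan(48/3) ≈ 86.42°
pole (s+20): 20 + j48 → |·| = √(20²+48²) = √2704 ≈ 52, ∠ = arctan(48/20) ≈ 67.38°
|G| = 200 / 2500.9 ≈ 0.079971
Gain = 20 log₁₀(0.079971) ≈ -21.94 dB

-21.9 dB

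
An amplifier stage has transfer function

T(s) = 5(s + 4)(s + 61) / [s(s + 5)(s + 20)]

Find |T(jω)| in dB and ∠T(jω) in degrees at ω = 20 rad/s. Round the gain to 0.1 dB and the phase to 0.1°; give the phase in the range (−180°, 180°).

-5.0 dB, -114.1°

At s = jω = j20:
zero (s+4): 4 + j20 → |·| = √(4²+20²) = √416 ≈ 20.396, ∠ = arctan(20/4) ≈ 78.69°
zero (s+61): 61 + j20 → |·| = √(61²+20²) = √4121 ≈ 64.195, ∠ = arctan(20/61) ≈ 18.15°
pole (s+5): 5 + j20 → |·| = √(5²+20²) = √425 ≈ 20.616, ∠ = arctan(20/5) ≈ 75.96°
pole (s+20): 20 + j20 → |·| = √(20²+20²) = √800 ≈ 28.284, ∠ = arctan(20/20) ≈ 45.00°
pole at origin: |s| = 20, ∠ = 90.00° (in denominator)
|T| = 5 · 1309.3 / 11662 ≈ 0.56135
Gain = 20 log₁₀(0.56135) ≈ -5.02 dB
∠T = 96.84° − 210.96° = -114.12°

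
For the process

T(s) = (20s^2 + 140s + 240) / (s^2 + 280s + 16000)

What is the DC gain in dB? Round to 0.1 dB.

-36.5 dB

T(0) = 240 / 16000 = 0.015
20 log₁₀(0.015) ≈ -36.48 dB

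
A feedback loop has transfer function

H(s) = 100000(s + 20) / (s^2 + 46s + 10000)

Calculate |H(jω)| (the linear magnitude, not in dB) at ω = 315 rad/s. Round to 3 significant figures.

349

At s = jω = j315:
zero (s+20): 20 + j315 → |·| = √(20²+315²) = √99625 ≈ 315.63, ∠ = arctan(315/20) ≈ 86.37°
quadratic: (j315)² + 46·j315 + 10000 = -89225 + j14490 → |·| ≈ 90394, ∠ ≈ 170.78°
|H| = 100000 · 315.63 / 90394 ≈ 349.17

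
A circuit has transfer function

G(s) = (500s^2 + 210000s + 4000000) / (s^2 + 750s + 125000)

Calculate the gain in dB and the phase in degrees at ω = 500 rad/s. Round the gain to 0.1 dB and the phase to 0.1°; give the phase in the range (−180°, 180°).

52.2 dB, 30.6°

Substitute s = j500:
Numerator: 500(j500)^2 + 210000(j500) + 4000000 = -121000000 + j105000000
Denominator: (j500)^2 + 750(j500) + 125000 = -125000 + j375000
|N| = √(121000000² + 105000000²) ≈ 1.6021e+08, ∠N ≈ 139.05°
|D| = √(125000² + 375000²) ≈ 3.9528e+05, ∠D ≈ 108.43°
|G| = 1.6021e+08 / 3.9528e+05 ≈ 405.31
Gain = 20 log₁₀(405.31) ≈ 52.16 dB
∠G = 139.05° − 108.43° = 30.62°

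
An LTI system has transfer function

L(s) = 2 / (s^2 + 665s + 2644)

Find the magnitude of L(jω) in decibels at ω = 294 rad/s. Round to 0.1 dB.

-100.5 dB

Substitute s = j294:
Numerator: 2 = 2 + j0
Denominator: (j294)^2 + 665(j294) + 2644 = -83792 + j195510
|N| = √(2² + 0²) ≈ 2, ∠N ≈ 0.00°
|D| = √(83792² + 195510²) ≈ 2.1271e+05, ∠D ≈ 113.20°
|L| = 2 / 2.1271e+05 ≈ 9.4025e-06
Gain = 20 log₁₀(9.4025e-06) ≈ -100.54 dB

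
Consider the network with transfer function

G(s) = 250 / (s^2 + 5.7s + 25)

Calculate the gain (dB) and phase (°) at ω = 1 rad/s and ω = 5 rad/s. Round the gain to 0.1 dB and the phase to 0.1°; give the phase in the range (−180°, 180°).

ω = 1: 20.1 dB, -13.4°; ω = 5: 18.9 dB, -90.0°

At s = jω = j1:
quadratic: (j1)² + 5.7·j1 + 25 = 24 + j5.7 → |·| ≈ 24.668, ∠ ≈ 13.36°
|G| = 250 / 24.668 ≈ 10.135
Gain = 20 log₁₀(10.135) ≈ 20.12 dB
∠G = 0.00° − 13.36° = -13.36°

At s = jω = j5:
quadratic: (j5)² + 5.7·j5 + 25 = 0 + j28.5 → |·| ≈ 28.5, ∠ ≈ 90.00°
|G| = 250 / 28.5 ≈ 8.7719
Gain = 20 log₁₀(8.7719) ≈ 18.86 dB
∠G = 0.00° − 90.00° = -90.00°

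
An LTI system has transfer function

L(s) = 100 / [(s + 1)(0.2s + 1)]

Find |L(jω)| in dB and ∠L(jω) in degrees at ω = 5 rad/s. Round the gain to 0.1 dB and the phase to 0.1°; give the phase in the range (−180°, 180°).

22.8 dB, -123.7°

At ω = 5 rad/s:
pole (1 + j5·1) = 1 + j5 → |·| ≈ 5.099, ∠ ≈ 78.69°
pole (1 + j5·0.2) = 1 + j1 → |·| ≈ 1.4142, ∠ ≈ 45.00°
|L| = 100 · 1 / (5.099 · 1.4142) ≈ 13.868
Gain = 20 log₁₀(13.868) ≈ 22.84 dB
∠L = (0°) − (78.69° + 45.00°) = -123.69°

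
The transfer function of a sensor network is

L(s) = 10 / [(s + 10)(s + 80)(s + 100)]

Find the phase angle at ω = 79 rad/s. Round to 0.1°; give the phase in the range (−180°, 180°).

At s = jω = j79:
pole (s+10): 10 + j79 → |·| = √(10²+79²) = √6341 ≈ 79.63, ∠ = arctan(79/10) ≈ 82.79°
pole (s+80): 80 + j79 → |·| = √(80²+79²) = √12641 ≈ 112.43, ∠ = arctan(79/80) ≈ 44.64°
pole (s+100): 100 + j79 → |·| = √(100²+79²) = √16241 ≈ 127.44, ∠ = arctan(79/100) ≈ 38.31°
∠L = 0.00° − 165.74° = -165.74°

-165.7°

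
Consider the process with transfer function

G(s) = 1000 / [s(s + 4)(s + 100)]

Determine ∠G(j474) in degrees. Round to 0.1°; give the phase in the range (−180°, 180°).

At s = jω = j474:
pole (s+4): 4 + j474 → |·| = √(4²+474²) = √224692 ≈ 474.02, ∠ = arctan(474/4) ≈ 89.52°
pole (s+100): 100 + j474 → |·| = √(100²+474²) = √234676 ≈ 484.43, ∠ = arctan(474/100) ≈ 78.09°
pole at origin: |s| = 474, ∠ = 90.00° (in denominator)
∠G = 0.00° − 257.61° = -257.61° ≡ 102.39° (principal value)

102.4°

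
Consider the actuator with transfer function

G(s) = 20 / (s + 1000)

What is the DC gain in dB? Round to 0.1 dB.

-34.0 dB

G(0) = 20 / (1000) = 0.02
20 log₁₀(0.02) ≈ -33.98 dB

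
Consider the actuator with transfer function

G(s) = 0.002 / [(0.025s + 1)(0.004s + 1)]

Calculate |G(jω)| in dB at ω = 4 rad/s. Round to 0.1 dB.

At ω = 4 rad/s:
pole (1 + j4·0.025) = 1 + j0.1 → |·| ≈ 1.005, ∠ ≈ 5.71°
pole (1 + j4·0.004) = 1 + j0.016 → |·| ≈ 1.0001, ∠ ≈ 0.92°
|G| = 0.002 · 1 / (1.005 · 1.0001) ≈ 0.0019899
Gain = 20 log₁₀(0.0019899) ≈ -54.02 dB

-54.0 dB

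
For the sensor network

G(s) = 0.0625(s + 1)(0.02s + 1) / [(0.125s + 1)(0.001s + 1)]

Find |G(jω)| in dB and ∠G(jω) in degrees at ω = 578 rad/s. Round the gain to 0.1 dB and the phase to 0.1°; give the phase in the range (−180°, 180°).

At ω = 578 rad/s:
zero (1 + j578·1) = 1 + j578 → |·| ≈ 578, ∠ ≈ 89.90°
zero (1 + j578·0.02) = 1 + j11.56 → |·| ≈ 11.603, ∠ ≈ 85.06°
pole (1 + j578·0.125) = 1 + j72.25 → |·| ≈ 72.257, ∠ ≈ 89.21°
pole (1 + j578·0.001) = 1 + j0.578 → |·| ≈ 1.155, ∠ ≈ 30.03°
|G| = 0.0625 · 578 · 11.603 / (72.257 · 1.155) ≈ 5.0225
Gain = 20 log₁₀(5.0225) ≈ 14.02 dB
∠G = (89.90° + 85.06°) − (89.21° + 30.03°) = 55.72°

14.0 dB, 55.7°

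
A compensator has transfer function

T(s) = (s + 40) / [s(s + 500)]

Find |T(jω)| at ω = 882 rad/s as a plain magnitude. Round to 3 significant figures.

0.000987

At s = jω = j882:
zero (s+40): 40 + j882 → |·| = √(40²+882²) = √779524 ≈ 882.91, ∠ = arctan(882/40) ≈ 87.40°
pole (s+500): 500 + j882 → |·| = √(500²+882²) = √1027924 ≈ 1013.9, ∠ = arctan(882/500) ≈ 60.45°
pole at origin: |s| = 882, ∠ = 90.00° (in denominator)
|T| = 1 · 882.91 / 8.9426e+05 ≈ 0.00098731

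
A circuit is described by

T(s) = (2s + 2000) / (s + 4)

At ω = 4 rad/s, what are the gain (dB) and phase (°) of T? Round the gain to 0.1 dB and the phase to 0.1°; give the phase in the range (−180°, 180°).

51.0 dB, -44.8°

Substitute s = j4:
Numerator: 2(j4) + 2000 = 2000 + j8
Denominator: (j4) + 4 = 4 + j4
|N| = √(2000² + 8²) ≈ 2000, ∠N ≈ 0.23°
|D| = √(4² + 4²) ≈ 5.6569, ∠D ≈ 45.00°
|T| = 2000 / 5.6569 ≈ 353.55
Gain = 20 log₁₀(353.55) ≈ 50.97 dB
∠T = 0.23° − 45.00° = -44.77°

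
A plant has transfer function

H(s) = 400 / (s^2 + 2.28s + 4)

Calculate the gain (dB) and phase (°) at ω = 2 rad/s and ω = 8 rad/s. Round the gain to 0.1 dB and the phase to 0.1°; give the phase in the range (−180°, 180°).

ω = 2: 38.9 dB, -90.0°; ω = 8: 16.1 dB, -163.1°

At s = jω = j2:
quadratic: (j2)² + 2.28·j2 + 4 = 0 + j4.56 → |·| ≈ 4.56, ∠ ≈ 90.00°
|H| = 400 / 4.56 ≈ 87.719
Gain = 20 log₁₀(87.719) ≈ 38.86 dB
∠H = 0.00° − 90.00° = -90.00°

At s = jω = j8:
quadratic: (j8)² + 2.28·j8 + 4 = -60 + j18.24 → |·| ≈ 62.711, ∠ ≈ 163.09°
|H| = 400 / 62.711 ≈ 6.3785
Gain = 20 log₁₀(6.3785) ≈ 16.09 dB
∠H = 0.00° − 163.09° = -163.09°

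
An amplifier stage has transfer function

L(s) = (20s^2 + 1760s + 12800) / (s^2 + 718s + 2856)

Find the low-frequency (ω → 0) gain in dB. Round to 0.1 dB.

L(0) = 12800 / 2856 ≈ 4.4818
20 log₁₀(4.4818) ≈ 13.03 dB

13.0 dB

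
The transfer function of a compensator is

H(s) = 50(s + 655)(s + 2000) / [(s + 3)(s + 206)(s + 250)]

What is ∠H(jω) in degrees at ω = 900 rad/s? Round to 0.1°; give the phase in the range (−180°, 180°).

At s = jω = j900:
zero (s+655): 655 + j900 → |·| = √(655²+900²) = √1239025 ≈ 1113.1, ∠ = arctan(900/655) ≈ 53.95°
zero (s+2000): 2000 + j900 → |·| = √(2000²+900²) = √4810000 ≈ 2193.2, ∠ = arctan(900/2000) ≈ 24.23°
pole (s+3): 3 + j900 → |·| = √(3²+900²) = √810009 ≈ 900, ∠ = arctan(900/3) ≈ 89.81°
pole (s+206): 206 + j900 → |·| = √(206²+900²) = √852436 ≈ 923.27, ∠ = arctan(900/206) ≈ 77.11°
pole (s+250): 250 + j900 → |·| = √(250²+900²) = √872500 ≈ 934.08, ∠ = arctan(900/250) ≈ 74.48°
∠H = 78.18° − 241.40° = -163.22°

-163.2°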